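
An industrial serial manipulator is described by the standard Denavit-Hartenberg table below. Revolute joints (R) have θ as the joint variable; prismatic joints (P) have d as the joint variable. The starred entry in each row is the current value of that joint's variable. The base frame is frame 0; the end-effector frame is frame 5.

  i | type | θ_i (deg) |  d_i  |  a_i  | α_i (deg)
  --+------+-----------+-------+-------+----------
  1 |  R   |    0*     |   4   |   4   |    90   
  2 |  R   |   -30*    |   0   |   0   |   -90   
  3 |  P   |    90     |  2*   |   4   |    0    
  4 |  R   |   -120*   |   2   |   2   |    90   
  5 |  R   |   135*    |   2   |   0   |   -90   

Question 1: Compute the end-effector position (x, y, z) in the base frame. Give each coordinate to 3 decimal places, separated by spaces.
after link 1: o_1 = (4.0000, 0.0000, 4.0000)
after link 2: o_2 = (4.0000, 0.0000, 4.0000)
after link 3: o_3 = (5.0000, 4.0000, 5.7321)
after link 4: o_4 = (7.5000, 3.0000, 6.5981)
after link 5: o_5 = (6.6340, 1.2679, 7.0981)

6.634 1.268 7.098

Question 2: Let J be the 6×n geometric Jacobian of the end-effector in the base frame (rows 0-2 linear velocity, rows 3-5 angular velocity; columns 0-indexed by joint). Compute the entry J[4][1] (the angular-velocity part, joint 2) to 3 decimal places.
-1.000

axis z_1 = (0.0000,-1.0000,0.0000); lever o_n−o_1 = (2.6340,1.2679,3.0981)
cross product → J_v[:, 1] = (-3.0981,0.0000,2.6340)
J_ω[:, 1] = z_1
entry J[4][1] = -1.0000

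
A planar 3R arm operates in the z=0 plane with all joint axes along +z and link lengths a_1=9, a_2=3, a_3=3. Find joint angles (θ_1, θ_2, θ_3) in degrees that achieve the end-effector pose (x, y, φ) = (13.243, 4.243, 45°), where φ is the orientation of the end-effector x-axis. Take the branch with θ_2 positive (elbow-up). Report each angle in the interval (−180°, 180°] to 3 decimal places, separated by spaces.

wrist centre = target − a_3·(cos φ, sin φ) = (11.1217, 2.1217)
cos θ_2 = (128.1933−9²−3²)/(2·9·3) = 0.7073; θ_2 = 44.9857° (elbow-up)
β = atan2(2.1217,11.1217) = 10.8005°; ψ = atan2(2.1208,11.1218) = 10.7960°
θ_1 = β − ψ = 0.0046°
θ_3 = φ − θ_1 − θ_2 = 0.0097° (wrapped to (-180°,180°])

0.005 44.986 0.010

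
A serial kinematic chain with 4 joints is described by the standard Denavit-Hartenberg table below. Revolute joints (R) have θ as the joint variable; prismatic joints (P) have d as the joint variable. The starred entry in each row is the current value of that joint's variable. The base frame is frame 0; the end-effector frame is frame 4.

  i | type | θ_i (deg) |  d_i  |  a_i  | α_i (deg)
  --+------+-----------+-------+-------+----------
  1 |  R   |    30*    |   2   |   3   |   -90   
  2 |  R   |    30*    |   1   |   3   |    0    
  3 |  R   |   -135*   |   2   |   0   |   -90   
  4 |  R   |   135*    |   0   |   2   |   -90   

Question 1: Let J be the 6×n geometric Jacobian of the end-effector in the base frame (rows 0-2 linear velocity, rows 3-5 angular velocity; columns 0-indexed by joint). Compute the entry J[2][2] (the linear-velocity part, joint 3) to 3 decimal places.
-0.366

axis z_2 = (-0.5000,0.8660,0.0000); lever o_n−o_2 = (0.0241,0.6903,-1.3660)
cross product → J_v[:, 2] = (-1.1830,-0.6830,-0.3660)
J_ω[:, 2] = z_2
entry J[2][2] = -0.3660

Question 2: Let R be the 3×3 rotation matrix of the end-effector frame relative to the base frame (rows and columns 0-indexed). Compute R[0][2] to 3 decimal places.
-0.195

End-effector z-axis (col 2 of R) = (-0.1951,0.7039,-0.6830)
R[0][2] = -0.1951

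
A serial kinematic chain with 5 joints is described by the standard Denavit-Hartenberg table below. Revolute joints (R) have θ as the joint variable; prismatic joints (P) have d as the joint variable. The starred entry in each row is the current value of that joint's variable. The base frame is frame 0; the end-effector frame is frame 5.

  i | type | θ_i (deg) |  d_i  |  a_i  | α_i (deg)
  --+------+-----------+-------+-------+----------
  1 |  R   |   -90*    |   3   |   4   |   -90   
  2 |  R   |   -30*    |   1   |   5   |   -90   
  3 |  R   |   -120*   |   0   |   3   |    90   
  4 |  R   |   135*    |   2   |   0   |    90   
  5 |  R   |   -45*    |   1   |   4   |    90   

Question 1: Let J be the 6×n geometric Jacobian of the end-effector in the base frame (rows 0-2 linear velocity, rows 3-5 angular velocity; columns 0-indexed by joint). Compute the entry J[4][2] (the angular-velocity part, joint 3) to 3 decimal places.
axis z_2 = (0.0000,-0.5000,-0.8660); lever o_n−o_2 = (1.8926,-1.2357,-2.4125)
cross product → J_v[:, 2] = (0.1361,-1.6390,0.9463)
J_ω[:, 2] = z_2
entry J[4][2] = -0.5000

-0.500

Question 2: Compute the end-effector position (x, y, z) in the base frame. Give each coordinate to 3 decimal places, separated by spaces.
after link 1: o_1 = (0.0000, -4.0000, 3.0000)
after link 2: o_2 = (1.0000, -8.3301, 5.5000)
after link 3: o_3 = (3.5981, -7.0311, 4.7500)
after link 4: o_4 = (2.5981, -5.5311, 3.8840)
after link 5: o_5 = (2.8926, -9.5658, 3.0875)

2.893 -9.566 3.088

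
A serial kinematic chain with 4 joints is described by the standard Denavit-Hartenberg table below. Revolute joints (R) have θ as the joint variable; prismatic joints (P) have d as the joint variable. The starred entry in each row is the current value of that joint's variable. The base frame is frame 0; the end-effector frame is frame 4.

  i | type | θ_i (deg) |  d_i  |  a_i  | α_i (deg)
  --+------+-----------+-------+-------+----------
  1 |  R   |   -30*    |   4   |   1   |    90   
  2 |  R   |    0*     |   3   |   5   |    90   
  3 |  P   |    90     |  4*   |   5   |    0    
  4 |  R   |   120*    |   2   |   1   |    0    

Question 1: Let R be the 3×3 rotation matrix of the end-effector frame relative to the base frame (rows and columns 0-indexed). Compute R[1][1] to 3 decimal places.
0.500

End-effector y-axis (col 1 of R) = (0.8660,0.5000,-0.0000)
R[1][1] = 0.5000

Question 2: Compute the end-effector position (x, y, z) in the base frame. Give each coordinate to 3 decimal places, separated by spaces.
0.696 -9.062 -2.000

after link 1: o_1 = (0.8660, -0.5000, 4.0000)
after link 2: o_2 = (3.6962, -5.5981, 4.0000)
after link 3: o_3 = (1.1962, -9.9282, 0.0000)
after link 4: o_4 = (0.6962, -9.0622, -2.0000)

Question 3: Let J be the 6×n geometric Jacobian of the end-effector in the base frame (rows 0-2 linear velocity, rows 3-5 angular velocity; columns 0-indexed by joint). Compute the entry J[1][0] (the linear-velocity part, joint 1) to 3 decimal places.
axis z_0 = ẑ; lever o_n−o_0 = (0.6962,-9.0622,-2.0000)
cross product → J_v[:, 0] = (9.0622,0.6962,-0.0000)
J_ω[:, 0] = z_0
entry J[1][0] = 0.6962

0.696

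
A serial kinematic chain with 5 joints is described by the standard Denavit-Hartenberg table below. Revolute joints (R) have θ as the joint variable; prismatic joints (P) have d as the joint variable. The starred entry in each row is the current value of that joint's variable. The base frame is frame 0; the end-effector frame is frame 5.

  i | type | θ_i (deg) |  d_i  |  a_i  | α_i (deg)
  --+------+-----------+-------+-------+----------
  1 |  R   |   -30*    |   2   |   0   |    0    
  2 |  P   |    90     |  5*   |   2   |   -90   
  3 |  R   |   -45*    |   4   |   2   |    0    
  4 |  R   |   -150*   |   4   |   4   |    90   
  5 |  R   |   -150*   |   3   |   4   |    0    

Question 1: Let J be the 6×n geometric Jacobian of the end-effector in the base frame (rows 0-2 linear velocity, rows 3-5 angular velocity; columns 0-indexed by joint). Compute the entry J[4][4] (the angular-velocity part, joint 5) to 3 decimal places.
0.224

axis z_4 = (0.1294,0.2241,-0.9659); lever o_n−o_4 = (3.7933,2.5702,-2.0012)
cross product → J_v[:, 4] = (2.0341,-3.4051,-0.5176)
J_ω[:, 4] = z_4
entry J[4][4] = 0.2241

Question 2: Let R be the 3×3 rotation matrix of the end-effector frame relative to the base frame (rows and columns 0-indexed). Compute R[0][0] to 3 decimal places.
End-effector x-axis (col 0 of R) = (0.8513,0.4744,0.2241)
R[0][0] = 0.8513

0.851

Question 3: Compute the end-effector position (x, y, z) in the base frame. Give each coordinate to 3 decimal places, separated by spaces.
after link 1: o_1 = (0.0000, 0.0000, 2.0000)
after link 2: o_2 = (1.0000, 1.7321, 7.0000)
after link 3: o_3 = (-1.7570, 4.9568, 8.4142)
after link 4: o_4 = (-7.1529, 3.6107, 7.3789)
after link 5: o_5 = (-3.3596, 6.1809, 5.3777)

-3.360 6.181 5.378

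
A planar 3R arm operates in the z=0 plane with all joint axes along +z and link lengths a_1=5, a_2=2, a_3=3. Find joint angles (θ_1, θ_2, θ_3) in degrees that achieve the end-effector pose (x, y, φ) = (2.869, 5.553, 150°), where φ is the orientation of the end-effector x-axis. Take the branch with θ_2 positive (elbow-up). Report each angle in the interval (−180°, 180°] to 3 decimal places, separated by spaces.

wrist centre = target − a_3·(cos φ, sin φ) = (5.4671, 4.0530)
cos θ_2 = (46.3157−5²−2²)/(2·5·2) = 0.8658; θ_2 = 30.0274° (elbow-up)
β = atan2(4.0530,5.4671) = 36.5513°; ψ = atan2(1.0008,6.7316) = 8.4566°
θ_1 = β − ψ = 28.0947°
θ_3 = φ − θ_1 − θ_2 = 91.8780° (wrapped to (-180°,180°])

28.095 30.027 91.878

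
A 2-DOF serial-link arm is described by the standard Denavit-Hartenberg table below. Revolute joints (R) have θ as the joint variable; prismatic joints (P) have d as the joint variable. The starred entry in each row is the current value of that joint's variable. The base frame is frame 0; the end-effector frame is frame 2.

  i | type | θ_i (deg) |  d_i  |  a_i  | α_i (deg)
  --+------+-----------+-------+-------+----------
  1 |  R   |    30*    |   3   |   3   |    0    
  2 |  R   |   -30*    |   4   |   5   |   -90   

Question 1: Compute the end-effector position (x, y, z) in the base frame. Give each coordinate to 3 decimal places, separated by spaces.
7.598 1.500 7.000

after link 1: o_1 = (2.5981, 1.5000, 3.0000)
after link 2: o_2 = (7.5981, 1.5000, 7.0000)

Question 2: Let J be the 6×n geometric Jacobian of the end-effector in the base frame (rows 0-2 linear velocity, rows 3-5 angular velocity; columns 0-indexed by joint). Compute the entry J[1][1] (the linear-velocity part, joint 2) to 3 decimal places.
axis z_1 = (0.0000,0.0000,1.0000); lever o_n−o_1 = (5.0000,0.0000,4.0000)
cross product → J_v[:, 1] = (0.0000,5.0000,0.0000)
J_ω[:, 1] = z_1
entry J[1][1] = 5.0000

5.000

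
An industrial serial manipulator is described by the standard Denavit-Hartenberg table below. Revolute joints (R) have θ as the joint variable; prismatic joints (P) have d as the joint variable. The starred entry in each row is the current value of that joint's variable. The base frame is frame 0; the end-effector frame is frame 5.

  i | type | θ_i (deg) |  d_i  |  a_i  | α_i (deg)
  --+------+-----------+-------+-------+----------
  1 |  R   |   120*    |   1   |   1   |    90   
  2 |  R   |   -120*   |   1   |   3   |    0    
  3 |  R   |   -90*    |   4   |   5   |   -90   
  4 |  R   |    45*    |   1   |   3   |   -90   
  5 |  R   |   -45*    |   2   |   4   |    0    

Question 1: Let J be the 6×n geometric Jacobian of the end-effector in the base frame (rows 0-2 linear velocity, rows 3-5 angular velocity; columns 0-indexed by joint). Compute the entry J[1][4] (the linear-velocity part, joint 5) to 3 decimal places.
axis z_4 = (-0.9186,0.1768,-0.3536); lever o_n−o_4 = (-1.9960,-3.3712,-2.1566)
cross product → J_v[:, 4] = (-1.5731,-1.2753,3.4495)
J_ω[:, 4] = z_4
entry J[1][4] = -1.2753

-1.275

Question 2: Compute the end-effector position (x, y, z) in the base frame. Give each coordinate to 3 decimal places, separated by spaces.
4.081 -8.139 -1.060

after link 1: o_1 = (-0.5000, 0.8660, 1.0000)
after link 2: o_2 = (1.1160, 0.0670, -1.5981)
after link 3: o_3 = (6.7452, -1.6830, 0.9019)
after link 4: o_4 = (6.0766, -4.7677, 1.0966)
after link 5: o_5 = (4.0806, -8.1389, -1.0600)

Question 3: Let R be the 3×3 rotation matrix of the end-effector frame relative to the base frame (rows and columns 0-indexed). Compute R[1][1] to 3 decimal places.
-0.319

End-effector y-axis (col 1 of R) = (-0.3933,-0.3188,0.8624)
R[1][1] = -0.3188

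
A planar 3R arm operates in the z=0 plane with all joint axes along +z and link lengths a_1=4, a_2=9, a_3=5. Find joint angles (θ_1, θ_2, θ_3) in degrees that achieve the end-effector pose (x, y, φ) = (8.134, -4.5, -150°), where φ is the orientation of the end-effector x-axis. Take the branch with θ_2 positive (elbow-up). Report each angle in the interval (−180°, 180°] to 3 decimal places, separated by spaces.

wrist centre = target − a_3·(cos φ, sin φ) = (12.4641, -2.0000)
cos θ_2 = (159.3545−4²−9²)/(2·4·9) = 0.8660; θ_2 = 29.9990° (elbow-up)
β = atan2(-2.0000,12.4641) = -9.1160°; ψ = atan2(4.4999,11.7943) = 20.8833°
θ_1 = β − ψ = -29.9993°
θ_3 = φ − θ_1 − θ_2 = -149.9997° (wrapped to (-180°,180°])

-29.999 29.999 -150.000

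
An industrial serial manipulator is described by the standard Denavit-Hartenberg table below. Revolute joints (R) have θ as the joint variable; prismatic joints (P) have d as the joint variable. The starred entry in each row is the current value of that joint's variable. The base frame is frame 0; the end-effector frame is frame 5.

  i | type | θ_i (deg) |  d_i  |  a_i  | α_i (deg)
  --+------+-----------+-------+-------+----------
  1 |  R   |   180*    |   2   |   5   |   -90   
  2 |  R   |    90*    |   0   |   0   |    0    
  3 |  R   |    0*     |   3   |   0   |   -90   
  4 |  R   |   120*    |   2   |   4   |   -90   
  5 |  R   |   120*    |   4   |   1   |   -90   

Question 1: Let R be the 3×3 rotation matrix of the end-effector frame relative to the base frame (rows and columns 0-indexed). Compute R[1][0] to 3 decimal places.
-0.433

End-effector x-axis (col 0 of R) = (-0.8660,-0.4330,-0.2500)
R[1][0] = -0.4330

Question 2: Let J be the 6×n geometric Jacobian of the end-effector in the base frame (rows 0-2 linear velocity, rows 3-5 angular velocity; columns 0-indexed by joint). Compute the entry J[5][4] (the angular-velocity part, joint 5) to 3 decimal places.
axis z_4 = (0.0000,-0.5000,0.8660); lever o_n−o_4 = (-0.8660,-2.4330,3.2141)
cross product → J_v[:, 4] = (0.5000,-0.7500,-0.4330)
J_ω[:, 4] = z_4
entry J[5][4] = 0.8660

0.866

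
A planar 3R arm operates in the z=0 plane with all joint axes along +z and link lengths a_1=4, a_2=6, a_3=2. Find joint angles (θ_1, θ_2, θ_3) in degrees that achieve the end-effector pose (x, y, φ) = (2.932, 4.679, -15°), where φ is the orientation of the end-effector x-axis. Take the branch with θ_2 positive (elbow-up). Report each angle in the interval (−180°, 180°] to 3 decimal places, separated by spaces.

0.006 119.993 -134.998

wrist centre = target − a_3·(cos φ, sin φ) = (1.0001, 5.1966)
cos θ_2 = (28.0053−4²−6²)/(2·4·6) = -0.4999; θ_2 = 119.9926° (elbow-up)
β = atan2(5.1966,1.0001) = 79.1060°; ψ = atan2(5.1965,1.0007) = 79.1003°
θ_1 = β − ψ = 0.0057°
θ_3 = φ − θ_1 − θ_2 = -134.9984° (wrapped to (-180°,180°])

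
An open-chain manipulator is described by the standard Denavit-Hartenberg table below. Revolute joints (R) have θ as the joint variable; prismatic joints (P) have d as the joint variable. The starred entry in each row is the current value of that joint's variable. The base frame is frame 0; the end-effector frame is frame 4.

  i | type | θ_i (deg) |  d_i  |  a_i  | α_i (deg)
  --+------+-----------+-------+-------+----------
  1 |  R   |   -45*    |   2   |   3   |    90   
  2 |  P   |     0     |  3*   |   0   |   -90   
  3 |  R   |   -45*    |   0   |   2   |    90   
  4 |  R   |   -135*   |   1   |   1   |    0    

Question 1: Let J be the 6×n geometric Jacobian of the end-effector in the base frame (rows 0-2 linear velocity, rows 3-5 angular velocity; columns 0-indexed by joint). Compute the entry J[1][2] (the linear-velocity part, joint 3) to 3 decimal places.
axis z_2 = (0.0000,0.0000,1.0000); lever o_n−o_2 = (-1.0000,-1.2929,-0.7071)
cross product → J_v[:, 2] = (1.2929,-1.0000,0.0000)
J_ω[:, 2] = z_2
entry J[1][2] = -1.0000

-1.000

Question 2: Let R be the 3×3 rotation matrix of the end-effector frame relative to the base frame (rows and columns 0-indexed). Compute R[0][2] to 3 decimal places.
End-effector z-axis (col 2 of R) = (-1.0000,-0.0000,0.0000)
R[0][2] = -1.0000

-1.000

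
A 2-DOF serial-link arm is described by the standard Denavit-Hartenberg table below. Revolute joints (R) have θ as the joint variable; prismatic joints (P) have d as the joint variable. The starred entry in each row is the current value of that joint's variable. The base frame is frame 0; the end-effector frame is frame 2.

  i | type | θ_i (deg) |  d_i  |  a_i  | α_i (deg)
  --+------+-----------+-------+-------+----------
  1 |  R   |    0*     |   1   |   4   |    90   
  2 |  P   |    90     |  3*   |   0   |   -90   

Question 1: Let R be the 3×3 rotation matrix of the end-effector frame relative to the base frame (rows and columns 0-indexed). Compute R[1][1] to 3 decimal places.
1.000

End-effector y-axis (col 1 of R) = (-0.0000,1.0000,-0.0000)
R[1][1] = 1.0000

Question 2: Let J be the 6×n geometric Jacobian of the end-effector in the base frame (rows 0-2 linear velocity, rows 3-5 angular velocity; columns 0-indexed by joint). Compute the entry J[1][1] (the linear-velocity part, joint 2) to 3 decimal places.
prismatic axis z_1 = (0.0000,-1.0000,0.0000)
J_v[:, 1] = z_1; J_ω[:, 1] = (0,0,0)
entry J[1][1] = -1.0000

-1.000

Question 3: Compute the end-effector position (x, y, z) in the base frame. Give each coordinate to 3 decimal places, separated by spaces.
after link 1: o_1 = (4.0000, 0.0000, 1.0000)
after link 2: o_2 = (4.0000, -3.0000, 1.0000)

4.000 -3.000 1.000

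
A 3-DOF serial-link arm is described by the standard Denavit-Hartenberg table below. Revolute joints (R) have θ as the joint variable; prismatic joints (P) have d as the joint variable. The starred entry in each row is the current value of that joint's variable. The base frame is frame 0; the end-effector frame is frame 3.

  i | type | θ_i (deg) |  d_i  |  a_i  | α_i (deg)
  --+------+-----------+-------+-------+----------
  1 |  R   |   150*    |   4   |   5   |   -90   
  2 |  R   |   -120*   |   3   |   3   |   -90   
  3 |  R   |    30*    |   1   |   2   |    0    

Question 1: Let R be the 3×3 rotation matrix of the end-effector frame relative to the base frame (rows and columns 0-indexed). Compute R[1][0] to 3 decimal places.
End-effector x-axis (col 0 of R) = (0.6250,0.2165,0.7500)
R[1][0] = 0.2165

0.217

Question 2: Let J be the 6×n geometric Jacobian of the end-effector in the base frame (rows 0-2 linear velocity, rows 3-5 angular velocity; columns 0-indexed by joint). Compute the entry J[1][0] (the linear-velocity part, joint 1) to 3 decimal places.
-4.031

axis z_0 = ẑ; lever o_n−o_0 = (-4.0311,0.0179,8.5981)
cross product → J_v[:, 0] = (-0.0179,-4.0311,0.0000)
J_ω[:, 0] = z_0
entry J[1][0] = -4.0311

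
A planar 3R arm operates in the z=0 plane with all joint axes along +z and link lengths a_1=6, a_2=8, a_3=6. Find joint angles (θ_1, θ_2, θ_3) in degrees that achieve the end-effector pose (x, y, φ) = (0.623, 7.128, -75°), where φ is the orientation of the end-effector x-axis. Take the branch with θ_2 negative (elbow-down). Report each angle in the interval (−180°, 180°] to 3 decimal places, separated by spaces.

wrist centre = target − a_3·(cos φ, sin φ) = (-0.9299, 12.9236)
cos θ_2 = (167.8830−6²−8²)/(2·6·8) = 0.7071; θ_2 = -44.9994° (elbow-down)
β = atan2(12.9236,-0.9299) = 94.1156°; ψ = atan2(-5.6568,11.6569) = -25.8861°
θ_1 = β − ψ = 120.0017°
θ_3 = φ − θ_1 − θ_2 = -150.0023° (wrapped to (-180°,180°])

120.002 -44.999 -150.002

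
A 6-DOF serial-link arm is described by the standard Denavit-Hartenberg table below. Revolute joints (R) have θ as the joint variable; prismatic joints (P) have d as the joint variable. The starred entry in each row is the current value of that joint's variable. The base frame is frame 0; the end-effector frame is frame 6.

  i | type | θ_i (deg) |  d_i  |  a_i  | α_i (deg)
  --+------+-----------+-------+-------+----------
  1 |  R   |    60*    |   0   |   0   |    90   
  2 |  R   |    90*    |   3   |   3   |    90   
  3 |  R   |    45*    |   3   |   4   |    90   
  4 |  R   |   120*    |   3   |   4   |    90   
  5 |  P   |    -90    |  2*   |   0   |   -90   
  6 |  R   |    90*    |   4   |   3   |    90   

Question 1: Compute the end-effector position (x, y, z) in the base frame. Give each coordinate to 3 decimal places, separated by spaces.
after link 1: o_1 = (0.0000, 0.0000, 0.0000)
after link 2: o_2 = (2.5981, -1.5000, 3.0000)
after link 3: o_3 = (6.5476, -0.3161, 5.8284)
after link 4: o_4 = (5.2178, 4.4516, 6.5355)
after link 5: o_5 = (6.7784, 4.7053, 7.7603)
after link 6: o_6 = (4.9447, 8.0319, 4.5089)

4.945 8.032 4.509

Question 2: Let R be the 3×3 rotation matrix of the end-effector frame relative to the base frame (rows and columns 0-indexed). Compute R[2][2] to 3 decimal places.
End-effector z-axis (col 2 of R) = (0.6124,-0.3536,-0.7071)
R[2][2] = -0.7071

-0.707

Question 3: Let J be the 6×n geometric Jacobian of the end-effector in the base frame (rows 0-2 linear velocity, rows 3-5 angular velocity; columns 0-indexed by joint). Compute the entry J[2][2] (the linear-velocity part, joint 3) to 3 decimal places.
axis z_2 = (0.5000,0.8660,-0.0000); lever o_n−o_2 = (2.3467,9.5319,1.5089)
cross product → J_v[:, 2] = (1.3068,-0.7545,2.7337)
J_ω[:, 2] = z_2
entry J[2][2] = 2.7337

2.734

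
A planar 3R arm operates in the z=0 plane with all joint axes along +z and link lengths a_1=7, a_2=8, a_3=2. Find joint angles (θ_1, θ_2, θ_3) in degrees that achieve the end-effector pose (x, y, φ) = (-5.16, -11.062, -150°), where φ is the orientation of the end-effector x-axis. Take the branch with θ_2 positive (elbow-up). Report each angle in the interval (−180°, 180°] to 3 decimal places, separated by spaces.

wrist centre = target − a_3·(cos φ, sin φ) = (-3.4279, -10.0620)
cos θ_2 = (112.9947−7²−8²)/(2·7·8) = -0.0000; θ_2 = 90.0027° (elbow-up)
β = atan2(-10.0620,-3.4279) = -108.8131°; ψ = atan2(8.0000,6.9996) = 48.8156°
θ_1 = β − ψ = -157.6287°
θ_3 = φ − θ_1 − θ_2 = -82.3740° (wrapped to (-180°,180°])

-157.629 90.003 -82.374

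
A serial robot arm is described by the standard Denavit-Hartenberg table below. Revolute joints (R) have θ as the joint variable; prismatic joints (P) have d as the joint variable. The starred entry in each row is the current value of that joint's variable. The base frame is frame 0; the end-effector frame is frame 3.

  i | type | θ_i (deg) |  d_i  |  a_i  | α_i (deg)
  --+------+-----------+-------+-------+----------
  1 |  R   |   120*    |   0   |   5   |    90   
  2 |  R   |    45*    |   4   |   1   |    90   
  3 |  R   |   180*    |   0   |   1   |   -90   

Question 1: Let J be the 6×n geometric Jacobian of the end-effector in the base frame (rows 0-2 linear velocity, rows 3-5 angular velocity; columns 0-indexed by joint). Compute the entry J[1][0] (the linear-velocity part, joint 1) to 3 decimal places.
axis z_0 = ẑ; lever o_n−o_0 = (0.9641,6.3301,0.0000)
cross product → J_v[:, 0] = (-6.3301,0.9641,0.0000)
J_ω[:, 0] = z_0
entry J[1][0] = 0.9641

0.964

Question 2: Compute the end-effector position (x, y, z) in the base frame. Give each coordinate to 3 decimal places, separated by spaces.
0.964 6.330 0.000

after link 1: o_1 = (-2.5000, 4.3301, 0.0000)
after link 2: o_2 = (0.6105, 6.9425, 0.7071)
after link 3: o_3 = (0.9641, 6.3301, 0.0000)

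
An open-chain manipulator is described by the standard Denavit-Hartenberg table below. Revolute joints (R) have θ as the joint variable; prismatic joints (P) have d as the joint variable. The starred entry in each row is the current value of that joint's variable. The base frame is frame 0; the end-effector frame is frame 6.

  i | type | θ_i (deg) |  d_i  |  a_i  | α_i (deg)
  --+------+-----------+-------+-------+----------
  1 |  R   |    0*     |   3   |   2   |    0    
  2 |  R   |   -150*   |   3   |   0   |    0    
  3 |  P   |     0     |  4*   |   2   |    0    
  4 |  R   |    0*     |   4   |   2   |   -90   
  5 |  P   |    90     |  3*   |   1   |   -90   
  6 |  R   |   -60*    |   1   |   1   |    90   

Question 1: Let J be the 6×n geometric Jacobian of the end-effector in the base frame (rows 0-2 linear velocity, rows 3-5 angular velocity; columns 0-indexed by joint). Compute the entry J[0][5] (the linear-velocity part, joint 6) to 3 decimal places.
axis z_5 = (0.8660,0.5000,-0.0000); lever o_n−o_5 = (1.2990,-0.2500,-0.5000)
cross product → J_v[:, 5] = (-0.2500,0.4330,-0.8660)
J_ω[:, 5] = z_5
entry J[0][5] = -0.2500

-0.250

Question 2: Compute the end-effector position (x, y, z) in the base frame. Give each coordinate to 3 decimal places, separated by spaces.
after link 1: o_1 = (2.0000, 0.0000, 3.0000)
after link 2: o_2 = (2.0000, 0.0000, 6.0000)
after link 3: o_3 = (0.2679, -1.0000, 10.0000)
after link 4: o_4 = (-1.4641, -2.0000, 14.0000)
after link 5: o_5 = (0.0359, -4.5981, 13.0000)
after link 6: o_6 = (1.3349, -4.8481, 12.5000)

1.335 -4.848 12.500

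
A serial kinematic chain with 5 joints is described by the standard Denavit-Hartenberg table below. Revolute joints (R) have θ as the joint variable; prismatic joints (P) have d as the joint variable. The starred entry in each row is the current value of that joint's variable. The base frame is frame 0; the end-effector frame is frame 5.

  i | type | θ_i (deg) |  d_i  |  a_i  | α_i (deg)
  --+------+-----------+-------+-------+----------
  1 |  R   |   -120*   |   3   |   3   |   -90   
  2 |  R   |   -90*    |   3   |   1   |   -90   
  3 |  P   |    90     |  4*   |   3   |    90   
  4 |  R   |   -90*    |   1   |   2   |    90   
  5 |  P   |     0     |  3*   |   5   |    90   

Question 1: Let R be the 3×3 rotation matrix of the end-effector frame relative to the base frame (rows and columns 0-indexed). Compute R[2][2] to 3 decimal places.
-1.000

End-effector z-axis (col 2 of R) = (0.0000,0.0000,-1.0000)
R[2][2] = -1.0000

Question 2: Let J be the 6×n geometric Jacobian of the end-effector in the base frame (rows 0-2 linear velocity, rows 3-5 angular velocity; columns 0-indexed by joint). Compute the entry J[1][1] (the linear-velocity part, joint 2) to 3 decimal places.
axis z_1 = (0.8660,-0.5000,0.0000); lever o_n−o_1 = (4.0981,1.0981,2.0000)
cross product → J_v[:, 1] = (-1.0000,-1.7321,3.0000)
J_ω[:, 1] = z_1
entry J[1][1] = -1.7321

-1.732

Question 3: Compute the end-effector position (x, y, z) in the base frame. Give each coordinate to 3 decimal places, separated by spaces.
after link 1: o_1 = (-1.5000, -2.5981, 3.0000)
after link 2: o_2 = (1.0981, -4.0981, 4.0000)
after link 3: o_3 = (-3.5000, -6.0622, 4.0000)
after link 4: o_4 = (-2.5000, -4.3301, 5.0000)
after link 5: o_5 = (2.5981, -1.5000, 5.0000)

2.598 -1.500 5.000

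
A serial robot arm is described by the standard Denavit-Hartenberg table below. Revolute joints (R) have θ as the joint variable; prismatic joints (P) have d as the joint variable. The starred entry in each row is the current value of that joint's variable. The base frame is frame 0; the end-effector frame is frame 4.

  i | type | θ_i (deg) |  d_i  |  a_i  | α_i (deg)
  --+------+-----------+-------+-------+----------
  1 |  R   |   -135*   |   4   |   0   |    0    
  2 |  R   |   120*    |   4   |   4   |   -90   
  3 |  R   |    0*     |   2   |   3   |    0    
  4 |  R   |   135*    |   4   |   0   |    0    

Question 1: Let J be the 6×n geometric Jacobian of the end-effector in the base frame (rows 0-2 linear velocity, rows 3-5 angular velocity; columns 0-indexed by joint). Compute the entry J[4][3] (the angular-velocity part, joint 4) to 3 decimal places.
0.966

axis z_3 = (0.2588,0.9659,0.0000); lever o_n−o_3 = (1.0353,3.8637,0.0000)
cross product → J_v[:, 3] = (-0.0000,0.0000,0.0000)
J_ω[:, 3] = z_3
entry J[4][3] = 0.9659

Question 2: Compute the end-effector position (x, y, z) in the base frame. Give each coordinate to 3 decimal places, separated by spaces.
after link 1: o_1 = (0.0000, 0.0000, 4.0000)
after link 2: o_2 = (3.8637, -1.0353, 8.0000)
after link 3: o_3 = (7.2791, 0.1201, 8.0000)
after link 4: o_4 = (8.3144, 3.9838, 8.0000)

8.314 3.984 8.000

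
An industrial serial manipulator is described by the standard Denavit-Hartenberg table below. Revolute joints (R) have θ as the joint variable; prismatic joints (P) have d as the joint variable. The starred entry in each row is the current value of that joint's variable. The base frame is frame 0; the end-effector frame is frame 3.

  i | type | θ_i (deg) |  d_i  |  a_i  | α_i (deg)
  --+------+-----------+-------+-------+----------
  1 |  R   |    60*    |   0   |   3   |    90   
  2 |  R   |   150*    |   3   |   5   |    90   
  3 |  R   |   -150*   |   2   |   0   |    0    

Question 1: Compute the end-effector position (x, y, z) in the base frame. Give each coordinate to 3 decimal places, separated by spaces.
2.433 -1.786 4.232

after link 1: o_1 = (1.5000, 2.5981, 0.0000)
after link 2: o_2 = (1.9330, -2.6519, 2.5000)
after link 3: o_3 = (2.4330, -1.7859, 4.2321)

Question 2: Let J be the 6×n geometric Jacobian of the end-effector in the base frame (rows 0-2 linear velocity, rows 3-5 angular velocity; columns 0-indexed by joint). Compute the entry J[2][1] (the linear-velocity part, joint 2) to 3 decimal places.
axis z_1 = (0.8660,-0.5000,0.0000); lever o_n−o_1 = (0.9330,-4.3840,4.2321)
cross product → J_v[:, 1] = (-2.1160,-3.6651,-3.3301)
J_ω[:, 1] = z_1
entry J[2][1] = -3.3301

-3.330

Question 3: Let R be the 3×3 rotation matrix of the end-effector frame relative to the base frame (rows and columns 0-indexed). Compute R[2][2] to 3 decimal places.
End-effector z-axis (col 2 of R) = (0.2500,0.4330,0.8660)
R[2][2] = 0.8660

0.866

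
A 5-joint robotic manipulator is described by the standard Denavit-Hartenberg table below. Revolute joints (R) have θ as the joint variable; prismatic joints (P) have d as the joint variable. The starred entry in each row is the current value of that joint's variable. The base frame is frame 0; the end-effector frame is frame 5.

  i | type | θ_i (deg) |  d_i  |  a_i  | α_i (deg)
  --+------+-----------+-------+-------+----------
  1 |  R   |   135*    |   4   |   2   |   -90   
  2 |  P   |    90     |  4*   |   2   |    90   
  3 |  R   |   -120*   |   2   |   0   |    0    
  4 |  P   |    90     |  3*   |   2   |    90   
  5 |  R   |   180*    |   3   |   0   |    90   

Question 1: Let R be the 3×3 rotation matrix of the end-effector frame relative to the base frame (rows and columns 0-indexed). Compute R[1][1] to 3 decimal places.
0.612

End-effector y-axis (col 1 of R) = (0.6124,0.6124,0.5000)
R[1][1] = 0.6124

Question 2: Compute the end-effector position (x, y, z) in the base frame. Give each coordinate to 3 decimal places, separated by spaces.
after link 1: o_1 = (-1.4142, 1.4142, 4.0000)
after link 2: o_2 = (-4.2426, -1.4142, 2.0000)
after link 3: o_3 = (-5.6569, 0.0000, 2.0000)
after link 4: o_4 = (-7.0711, 2.8284, 0.2679)
after link 5: o_5 = (-5.2340, 4.6655, 1.7679)

-5.234 4.666 1.768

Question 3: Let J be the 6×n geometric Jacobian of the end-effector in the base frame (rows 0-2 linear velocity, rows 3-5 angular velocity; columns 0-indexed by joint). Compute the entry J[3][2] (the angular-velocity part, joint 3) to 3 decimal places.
-0.707

axis z_2 = (-0.7071,0.7071,0.0000); lever o_n−o_2 = (-0.9913,6.0798,-0.2321)
cross product → J_v[:, 2] = (-0.1641,-0.1641,-3.5981)
J_ω[:, 2] = z_2
entry J[3][2] = -0.7071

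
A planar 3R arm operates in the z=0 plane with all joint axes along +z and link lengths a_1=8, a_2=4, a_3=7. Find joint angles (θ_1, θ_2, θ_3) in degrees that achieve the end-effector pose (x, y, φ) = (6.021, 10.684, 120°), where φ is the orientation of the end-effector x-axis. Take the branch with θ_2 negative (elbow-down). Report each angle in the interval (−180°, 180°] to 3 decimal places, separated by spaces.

44.997 -59.989 134.992

wrist centre = target − a_3·(cos φ, sin φ) = (9.5210, 4.6218)
cos θ_2 = (112.0107−8²−4²)/(2·8·4) = 0.5002; θ_2 = -59.9890° (elbow-down)
β = atan2(4.6218,9.5210) = 25.8935°; ψ = atan2(-3.4637,10.0007) = -19.1035°
θ_1 = β − ψ = 44.9970°
θ_3 = φ − θ_1 − θ_2 = 134.9920° (wrapped to (-180°,180°])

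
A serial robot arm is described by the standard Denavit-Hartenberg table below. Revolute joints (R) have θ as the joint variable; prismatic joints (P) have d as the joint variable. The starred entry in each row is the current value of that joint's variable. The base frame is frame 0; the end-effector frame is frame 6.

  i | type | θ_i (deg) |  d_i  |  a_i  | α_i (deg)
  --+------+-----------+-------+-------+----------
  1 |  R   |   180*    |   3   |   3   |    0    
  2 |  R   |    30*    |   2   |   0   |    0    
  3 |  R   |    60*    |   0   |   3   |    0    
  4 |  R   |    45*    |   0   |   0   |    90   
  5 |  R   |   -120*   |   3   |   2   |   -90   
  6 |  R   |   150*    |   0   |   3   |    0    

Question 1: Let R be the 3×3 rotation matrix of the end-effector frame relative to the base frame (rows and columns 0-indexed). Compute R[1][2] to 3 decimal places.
-0.612

End-effector z-axis (col 2 of R) = (0.6124,-0.6124,-0.5000)
R[1][2] = -0.6124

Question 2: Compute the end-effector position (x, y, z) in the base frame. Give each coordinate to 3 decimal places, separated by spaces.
after link 1: o_1 = (-3.0000, 0.0000, 3.0000)
after link 2: o_2 = (-3.0000, 0.0000, 5.0000)
after link 3: o_3 = (-3.0000, -3.0000, 5.0000)
after link 4: o_4 = (-3.0000, -3.0000, 5.0000)
after link 5: o_5 = (-5.8284, -4.4142, 3.2679)
after link 6: o_6 = (-3.8492, -4.2721, 5.5179)

-3.849 -4.272 5.518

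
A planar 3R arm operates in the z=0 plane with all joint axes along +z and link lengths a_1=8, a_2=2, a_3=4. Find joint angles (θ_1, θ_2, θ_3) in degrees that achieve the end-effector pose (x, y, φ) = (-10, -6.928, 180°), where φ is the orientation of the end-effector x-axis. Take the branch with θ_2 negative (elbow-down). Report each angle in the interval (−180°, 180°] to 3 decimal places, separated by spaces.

-120.000 -60.006 0.006

wrist centre = target − a_3·(cos φ, sin φ) = (-6.0000, -6.9280)
cos θ_2 = (83.9972−8²−2²)/(2·8·2) = 0.4999; θ_2 = -60.0058° (elbow-down)
β = atan2(-6.9280,-6.0000) = -130.8942°; ψ = atan2(-1.7322,8.9998) = -10.8942°
θ_1 = β − ψ = -120.0000°
θ_3 = φ − θ_1 − θ_2 = 0.0058° (wrapped to (-180°,180°])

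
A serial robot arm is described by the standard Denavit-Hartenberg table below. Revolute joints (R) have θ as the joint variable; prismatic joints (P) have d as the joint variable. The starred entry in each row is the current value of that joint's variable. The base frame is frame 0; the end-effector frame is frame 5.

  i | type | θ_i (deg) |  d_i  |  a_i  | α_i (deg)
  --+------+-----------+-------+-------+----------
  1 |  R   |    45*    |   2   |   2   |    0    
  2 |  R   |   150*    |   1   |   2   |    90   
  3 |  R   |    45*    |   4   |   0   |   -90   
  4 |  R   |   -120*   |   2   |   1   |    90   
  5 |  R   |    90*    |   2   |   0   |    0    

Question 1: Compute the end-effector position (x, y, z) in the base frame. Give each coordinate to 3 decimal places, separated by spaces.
1.372 5.405 2.836

after link 1: o_1 = (1.4142, 1.4142, 2.0000)
after link 2: o_2 = (-0.5176, 0.8966, 3.0000)
after link 3: o_3 = (-1.5529, 4.7603, 3.0000)
after link 4: o_4 = (-0.0695, 6.0543, 4.0607)
after link 5: o_5 = (1.3723, 5.4054, 2.8359)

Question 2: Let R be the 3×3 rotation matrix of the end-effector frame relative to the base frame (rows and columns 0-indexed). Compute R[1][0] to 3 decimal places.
0.183

End-effector x-axis (col 0 of R) = (0.6830,0.1830,0.7071)
R[1][0] = 0.1830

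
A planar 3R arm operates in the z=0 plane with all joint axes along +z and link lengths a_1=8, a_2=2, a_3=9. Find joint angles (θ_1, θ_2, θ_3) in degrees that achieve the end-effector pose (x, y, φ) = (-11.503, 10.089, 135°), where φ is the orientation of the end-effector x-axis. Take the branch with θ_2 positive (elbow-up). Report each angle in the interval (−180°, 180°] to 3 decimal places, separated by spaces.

wrist centre = target − a_3·(cos φ, sin φ) = (-5.1390, 3.7250)
cos θ_2 = (40.2856−8²−2²)/(2·8·2) = -0.8661; θ_2 = 150.0056° (elbow-up)
β = atan2(3.7250,-5.1390) = 144.0635°; ψ = atan2(0.9998,6.2679) = 9.0633°
θ_1 = β − ψ = 135.0002°
θ_3 = φ − θ_1 − θ_2 = -150.0057° (wrapped to (-180°,180°])

135.000 150.006 -150.006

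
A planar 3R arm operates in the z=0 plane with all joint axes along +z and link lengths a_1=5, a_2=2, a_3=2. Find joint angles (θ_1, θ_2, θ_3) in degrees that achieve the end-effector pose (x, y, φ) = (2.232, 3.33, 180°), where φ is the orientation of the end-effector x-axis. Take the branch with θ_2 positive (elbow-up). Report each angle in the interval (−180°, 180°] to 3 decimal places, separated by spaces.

wrist centre = target − a_3·(cos φ, sin φ) = (4.2320, 3.3300)
cos θ_2 = (28.9987−5²−2²)/(2·5·2) = -0.0001; θ_2 = 90.0037° (elbow-up)
β = atan2(3.3300,4.2320) = 38.1979°; ψ = atan2(2.0000,4.9999) = 21.8019°
θ_1 = β − ψ = 16.3959°
θ_3 = φ − θ_1 − θ_2 = 73.6004° (wrapped to (-180°,180°])

16.396 90.004 73.600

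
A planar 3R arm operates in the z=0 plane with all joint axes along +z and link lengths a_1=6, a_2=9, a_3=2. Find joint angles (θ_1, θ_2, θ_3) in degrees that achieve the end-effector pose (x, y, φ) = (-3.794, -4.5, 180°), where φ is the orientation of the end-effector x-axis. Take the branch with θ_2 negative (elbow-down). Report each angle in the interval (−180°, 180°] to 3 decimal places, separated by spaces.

wrist centre = target − a_3·(cos φ, sin φ) = (-1.7940, -4.5000)
cos θ_2 = (23.4684−6²−9²)/(2·6·9) = -0.8660; θ_2 = -150.0009° (elbow-down)
β = atan2(-4.5000,-1.7940) = -111.7355°; ψ = atan2(-4.4999,-1.7943) = -111.7393°
θ_1 = β − ψ = 0.0038°
θ_3 = φ − θ_1 − θ_2 = -30.0029° (wrapped to (-180°,180°])

0.004 -150.001 -30.003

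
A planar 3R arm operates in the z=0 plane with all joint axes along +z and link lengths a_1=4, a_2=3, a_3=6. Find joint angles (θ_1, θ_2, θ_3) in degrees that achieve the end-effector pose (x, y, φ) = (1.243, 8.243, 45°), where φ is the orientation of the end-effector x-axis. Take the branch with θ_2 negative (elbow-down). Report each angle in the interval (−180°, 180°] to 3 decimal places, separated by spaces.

163.733 -89.998 -28.735

wrist centre = target − a_3·(cos φ, sin φ) = (-2.9996, 4.0004)
cos θ_2 = (25.0007−4²−3²)/(2·4·3) = 0.0000; θ_2 = -89.9983° (elbow-down)
β = atan2(4.0004,-2.9996) = 126.8641°; ψ = atan2(-3.0000,4.0001) = -36.8693°
θ_1 = β − ψ = 163.7334°
θ_3 = φ − θ_1 − θ_2 = -28.7351° (wrapped to (-180°,180°])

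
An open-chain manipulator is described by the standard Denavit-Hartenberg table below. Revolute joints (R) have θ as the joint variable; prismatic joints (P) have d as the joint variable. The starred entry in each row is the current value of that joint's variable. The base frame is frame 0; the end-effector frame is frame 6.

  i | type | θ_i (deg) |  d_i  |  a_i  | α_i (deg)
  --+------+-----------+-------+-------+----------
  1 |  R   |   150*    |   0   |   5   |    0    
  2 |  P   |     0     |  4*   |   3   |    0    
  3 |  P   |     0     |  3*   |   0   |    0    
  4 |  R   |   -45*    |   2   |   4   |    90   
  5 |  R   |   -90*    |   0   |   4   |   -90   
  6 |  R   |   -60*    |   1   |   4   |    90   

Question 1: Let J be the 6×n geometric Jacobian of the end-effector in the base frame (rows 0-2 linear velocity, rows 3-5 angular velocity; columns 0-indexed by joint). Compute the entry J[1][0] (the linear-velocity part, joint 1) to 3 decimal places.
-4.876

axis z_0 = ẑ; lever o_n−o_0 = (-4.8762,9.7262,3.0000)
cross product → J_v[:, 0] = (-9.7262,-4.8762,0.0000)
J_ω[:, 0] = z_0
entry J[1][0] = -4.8762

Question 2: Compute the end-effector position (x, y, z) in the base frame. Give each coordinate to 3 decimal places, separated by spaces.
-4.876 9.726 3.000

after link 1: o_1 = (-4.3301, 2.5000, 0.0000)
after link 2: o_2 = (-6.9282, 4.0000, 4.0000)
after link 3: o_3 = (-6.9282, 4.0000, 7.0000)
after link 4: o_4 = (-7.9635, 7.8637, 9.0000)
after link 5: o_5 = (-7.9635, 7.8637, 5.0000)
after link 6: o_6 = (-4.8762, 9.7262, 3.0000)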